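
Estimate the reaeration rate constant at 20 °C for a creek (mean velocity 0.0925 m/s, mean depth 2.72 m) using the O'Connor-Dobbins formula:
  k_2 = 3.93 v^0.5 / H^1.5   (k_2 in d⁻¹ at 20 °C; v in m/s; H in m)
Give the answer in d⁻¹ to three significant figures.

k_2 = 3.93 × 0.0925^0.5 / 2.72^1.5 = 3.93 × 0.3041 / 4.486 = 0.2664 d⁻¹.

k_2 ≈ 0.266 d⁻¹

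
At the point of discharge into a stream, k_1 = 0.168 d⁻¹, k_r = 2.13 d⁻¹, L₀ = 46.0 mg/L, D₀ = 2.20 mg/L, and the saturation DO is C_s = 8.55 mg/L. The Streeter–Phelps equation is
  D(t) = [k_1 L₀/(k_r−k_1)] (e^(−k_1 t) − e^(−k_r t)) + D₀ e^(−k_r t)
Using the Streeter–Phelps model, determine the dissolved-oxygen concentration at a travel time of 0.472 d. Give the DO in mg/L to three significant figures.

DO ≈ 5.55 mg/L

k_1 L₀/(k_r−k_1) = 0.168×46.0/(2.13−0.168) = 7.728/1.962 = 3.939 mg/L.
e^(−k_1 t) = e^(−0.168×0.4720) = 0.9238; e^(−k_r t) = e^(−2.13×0.4720) = 0.3659.
D = 3.939 × (0.9238 − 0.3659) + 2.20 × 0.3659 = 2.197 + 0.8050 = 3.002 mg/L.
DO = C_s − D = 8.55 − 3.002 = 5.548 mg/L.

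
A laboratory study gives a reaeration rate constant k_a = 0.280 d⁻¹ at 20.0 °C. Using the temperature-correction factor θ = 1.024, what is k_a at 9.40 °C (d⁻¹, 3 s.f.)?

k_a(T₂) = k_a(T₁) · θ^(T₂−T₁) = 0.280 × 1.024^(9.40−20.0)
= 0.280 × 1.024^-10.6 = 0.280 × 0.7777 = 0.2178 d⁻¹.

k_a ≈ 0.218 d⁻¹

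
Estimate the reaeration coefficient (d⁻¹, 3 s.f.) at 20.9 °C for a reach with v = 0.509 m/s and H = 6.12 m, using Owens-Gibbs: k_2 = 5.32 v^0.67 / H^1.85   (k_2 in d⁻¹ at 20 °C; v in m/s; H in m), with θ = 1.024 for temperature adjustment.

k_2 ≈ 0.121 d⁻¹

k_2(20) = 5.32 × 0.509^0.67 / 6.12^1.85 = 5.32 × 0.6361 / 28.54 = 0.1186 d⁻¹.
k_2(20.9) = 0.1186 × 1.024^(20.9−20) = 0.1186 × 1.022 = 0.1211 d⁻¹.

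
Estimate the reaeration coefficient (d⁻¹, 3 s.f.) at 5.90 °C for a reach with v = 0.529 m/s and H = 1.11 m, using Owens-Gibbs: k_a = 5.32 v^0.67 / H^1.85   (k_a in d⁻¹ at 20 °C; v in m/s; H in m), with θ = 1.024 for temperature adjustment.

k_a ≈ 2.05 d⁻¹

k_a(20) = 5.32 × 0.529^0.67 / 1.11^1.85 = 5.32 × 0.6527 / 1.213 = 2.863 d⁻¹.
k_a(5.90) = 2.863 × 1.024^(5.90−20) = 2.863 × 0.7158 = 2.049 d⁻¹.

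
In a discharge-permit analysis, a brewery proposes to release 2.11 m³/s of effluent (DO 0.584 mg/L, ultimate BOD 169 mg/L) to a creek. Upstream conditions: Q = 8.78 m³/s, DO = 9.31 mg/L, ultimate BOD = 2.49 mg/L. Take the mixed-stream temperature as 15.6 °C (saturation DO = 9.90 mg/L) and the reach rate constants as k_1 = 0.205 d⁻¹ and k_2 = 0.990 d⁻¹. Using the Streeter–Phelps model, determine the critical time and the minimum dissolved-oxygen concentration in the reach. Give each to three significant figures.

Mixed DO = (8.78×9.31 + 2.11×0.584)/(8.78+2.11) = 82.97/10.89 = 7.619 mg/L.
Mixed L₀ = (8.78×2.49 + 2.11×169)/(10.89) = 378.5/10.89 = 34.75 mg/L.
Initial deficit D₀ = C_s − DO₀ = 9.90 − 7.619 = 2.281 mg/L.
t_c = (1/0.7850) ln[(0.990/0.205)(1 − 2.281×0.7850/(0.205×34.75))] = 1.274 × ln(3.616) = 1.637 d.
D_c = (0.205/0.990) × 34.75 × e^(−0.205×1.637) = 0.2071 × 34.75 × 0.7149 = 5.144 mg/L.
Minimum DO = 9.90 − 5.144 = 4.756 mg/L.

t_c ≈ 1.64 d; minimum DO ≈ 4.76 mg/L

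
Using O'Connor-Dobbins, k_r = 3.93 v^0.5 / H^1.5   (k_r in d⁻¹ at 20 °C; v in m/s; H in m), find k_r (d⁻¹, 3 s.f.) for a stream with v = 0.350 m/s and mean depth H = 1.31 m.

k_r ≈ 1.55 d⁻¹

k_r = 3.93 × 0.350^0.5 / 1.31^1.5 = 3.93 × 0.5916 / 1.499 = 1.551 d⁻¹.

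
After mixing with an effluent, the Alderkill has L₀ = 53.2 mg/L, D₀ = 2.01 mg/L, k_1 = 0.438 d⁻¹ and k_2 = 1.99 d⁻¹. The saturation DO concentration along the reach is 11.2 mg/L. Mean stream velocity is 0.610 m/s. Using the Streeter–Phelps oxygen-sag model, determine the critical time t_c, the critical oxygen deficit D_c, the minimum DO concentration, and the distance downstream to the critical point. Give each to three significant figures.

t_c = [1/(k_2−k_1)] ln[(k_2/k_1)(1 − D₀(k_2−k_1)/(k_1 L₀))]
= [1/(1.99−0.438)] ln[(1.99/0.438)(1 − 2.01×1.552/(0.438×53.2))]
= (1/1.552) ln[4.543 × 0.8661] = 0.6443 × ln(3.935) = 0.6443 × 1.370 = 0.8827 d.
L(t_c) = L₀ e^(−k_1 t_c) = 53.2 × 0.6793 = 36.14 mg/L, and at the critical point k_2 D_c = k_1 L, so D_c = (0.438/1.99) × 36.14 = 7.955 mg/L.
Minimum DO = C_s − D_c = 11.2 − 7.955 = 3.245 mg/L.
x_c = v t_c = 0.610 m/s × 0.8827 d × 86400 s/d = 46520 m ≈ 46.5 km.

t_c ≈ 0.883 d; D_c ≈ 7.95 mg/L; min DO ≈ 3.25 mg/L; x_c ≈ 46.5 km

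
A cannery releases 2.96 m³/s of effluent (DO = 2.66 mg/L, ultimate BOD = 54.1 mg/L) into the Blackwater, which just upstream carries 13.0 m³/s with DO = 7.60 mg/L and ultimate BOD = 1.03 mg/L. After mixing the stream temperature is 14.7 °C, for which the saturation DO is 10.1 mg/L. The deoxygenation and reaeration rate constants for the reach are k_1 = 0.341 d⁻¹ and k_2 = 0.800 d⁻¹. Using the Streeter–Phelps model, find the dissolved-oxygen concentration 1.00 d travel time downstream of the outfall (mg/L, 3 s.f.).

Mixed DO = (13.0×7.60 + 2.96×2.66)/(13.0+2.96) = 106.7/15.96 = 6.684 mg/L.
Mixed L₀ = (13.0×1.03 + 2.96×54.1)/(15.96) = 173.5/15.96 = 10.87 mg/L.
Initial deficit D₀ = C_s − DO₀ = 10.1 − 6.684 = 3.416 mg/L.
D(1.00) = [0.341×10.87/(0.800−0.341)](e^(−0.341×1.00) − e^(−0.800×1.00)) + 3.416 e^(−0.800×1.00)
= 8.077 × (0.7111 − 0.4493) + 3.416 × 0.4493 = 3.649 mg/L.
DO = 10.1 − 3.649 = 6.451 mg/L.

DO ≈ 6.45 mg/L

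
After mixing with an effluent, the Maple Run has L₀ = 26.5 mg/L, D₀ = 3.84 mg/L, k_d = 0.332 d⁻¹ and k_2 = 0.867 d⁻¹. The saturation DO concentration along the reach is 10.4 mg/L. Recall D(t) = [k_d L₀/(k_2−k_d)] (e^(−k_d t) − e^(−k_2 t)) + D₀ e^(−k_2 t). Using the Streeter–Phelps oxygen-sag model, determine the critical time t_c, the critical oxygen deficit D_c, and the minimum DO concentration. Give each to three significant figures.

t_c ≈ 1.30 d; D_c ≈ 6.60 mg/L; min DO ≈ 3.80 mg/L

t_c = [1/(k_2−k_d)] ln[(k_2/k_d)(1 − D₀(k_2−k_d)/(k_d L₀))]
= [1/(0.867−0.332)] ln[(0.867/0.332)(1 − 3.84×0.5350/(0.332×26.5))]
= (1/0.5350) ln[2.611 × 0.7665] = 1.869 × ln(2.002) = 1.869 × 0.6940 = 1.297 d.
D_c = (k_d/k_2) L₀ e^(−k_d t_c) = (0.332/0.867) × 26.5 × e^(−0.332×1.297) = 0.3829 × 26.5 × 0.6501 = 6.597 mg/L.
Minimum DO = C_s − D_c = 10.4 − 6.597 = 3.803 mg/L.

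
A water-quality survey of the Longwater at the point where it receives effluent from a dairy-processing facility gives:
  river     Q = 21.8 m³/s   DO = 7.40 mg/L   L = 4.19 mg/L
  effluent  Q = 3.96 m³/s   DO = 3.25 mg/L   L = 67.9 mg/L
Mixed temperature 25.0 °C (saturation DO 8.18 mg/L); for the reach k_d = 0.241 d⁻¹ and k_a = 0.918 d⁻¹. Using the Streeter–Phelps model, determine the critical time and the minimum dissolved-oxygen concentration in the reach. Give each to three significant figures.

t_c ≈ 1.48 d; minimum DO ≈ 5.61 mg/L

Mixed DO = (21.8×7.40 + 3.96×3.25)/(21.8+3.96) = 174.2/25.76 = 6.762 mg/L.
Mixed L₀ = (21.8×4.19 + 3.96×67.9)/(25.76) = 360.2/25.76 = 13.98 mg/L.
Initial deficit D₀ = C_s − DO₀ = 8.18 − 6.762 = 1.418 mg/L.
t_c = (1/0.6770) ln[(0.918/0.241)(1 − 1.418×0.6770/(0.241×13.98))] = 1.477 × ln(2.724) = 1.480 d.
D_c = (0.241/0.918) × 13.98 × e^(−0.241×1.480) = 0.2625 × 13.98 × 0.7000 = 2.570 mg/L.
Minimum DO = 8.18 − 2.570 = 5.610 mg/L.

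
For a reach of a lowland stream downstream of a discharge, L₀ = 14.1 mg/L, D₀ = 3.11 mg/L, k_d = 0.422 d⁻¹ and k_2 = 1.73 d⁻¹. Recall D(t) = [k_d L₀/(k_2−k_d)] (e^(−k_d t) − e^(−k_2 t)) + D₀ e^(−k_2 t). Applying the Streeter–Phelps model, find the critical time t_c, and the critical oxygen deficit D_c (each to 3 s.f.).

t_c = [1/(k_2−k_d)] ln[(k_2/k_d)(1 − D₀(k_2−k_d)/(k_d L₀))]
= [1/(1.73−0.422)] ln[(1.73/0.422)(1 − 3.11×1.308/(0.422×14.1))]
= (1/1.308) ln[4.100 × 0.3163] = 0.7645 × ln(1.297) = 0.7645 × 0.2600 = 0.1987 d.
L(t_c) = L₀ e^(−k_d t_c) = 14.1 × 0.9196 = 12.97 mg/L, and at the critical point k_2 D_c = k_d L, so D_c = (0.422/1.73) × 12.97 = 3.163 mg/L.

t_c ≈ 0.199 d; D_c ≈ 3.16 mg/L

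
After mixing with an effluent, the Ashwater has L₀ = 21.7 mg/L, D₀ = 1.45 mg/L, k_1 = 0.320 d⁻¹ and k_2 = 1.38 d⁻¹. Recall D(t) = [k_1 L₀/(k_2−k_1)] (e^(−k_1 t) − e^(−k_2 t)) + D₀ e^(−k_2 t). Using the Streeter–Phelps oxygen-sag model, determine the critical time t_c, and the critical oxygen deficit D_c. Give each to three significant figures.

t_c ≈ 1.14 d; D_c ≈ 3.49 mg/L

At the critical point dD/dt = 0, so k_1 L₀ e^(−k_1 t) = k_2 D. Substituting D(t) from the Streeter–Phelps equation and solving for t gives
t_c = ln[(k_2/k_1)(1 − D₀(k_2−k_1)/(k_1 L₀))] / (k_2−k_1).
Here k_2−k_1 = 1.060 d⁻¹ and 1 − D₀(k_2−k_1)/(k_1 L₀) = 1 − 1.45×1.060/(0.320×21.7) = 0.7787, so
t_c = ln(4.312 × 0.7787) / 1.060 = 1.211 / 1.060 = 1.143 d.
D_c = (k_1/k_2) L₀ e^(−k_1 t_c) = (0.320/1.38) × 21.7 × e^(−0.320×1.143) = 0.2319 × 21.7 × 0.6937 = 3.491 mg/L.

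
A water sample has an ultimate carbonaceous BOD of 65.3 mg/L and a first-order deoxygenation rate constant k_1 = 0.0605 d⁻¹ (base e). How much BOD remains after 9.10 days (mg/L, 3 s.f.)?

L_t = L₀ e^(−k_1 t) = 65.3 × e^(−0.0605×9.10) = 65.3 × 0.5766 = 37.65 mg/L.

L ≈ 37.7 mg/L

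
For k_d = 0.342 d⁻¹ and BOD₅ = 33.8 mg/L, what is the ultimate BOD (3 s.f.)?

L₀ ≈ 41.3 mg/L

BOD₅ = L₀(1 − e^(−5k_d)) ⇒ L₀ = BOD₅ / (1 − e^(−5×0.342))
= 33.8 / (1 − 0.1809) = 33.8 / 0.8191 = 41.26 mg/L.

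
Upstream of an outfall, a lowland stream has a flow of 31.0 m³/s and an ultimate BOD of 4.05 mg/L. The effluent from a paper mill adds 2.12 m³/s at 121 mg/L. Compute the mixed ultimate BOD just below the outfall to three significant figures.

Flow-weighted mixing: C = (Q_r C_r + Q_w C_w)/(Q_r + Q_w)
= (31.0×4.05 + 2.12×121)/(31.0 + 2.12) = 382.1/33.12 = 11.54 mg/L.

11.5 mg/L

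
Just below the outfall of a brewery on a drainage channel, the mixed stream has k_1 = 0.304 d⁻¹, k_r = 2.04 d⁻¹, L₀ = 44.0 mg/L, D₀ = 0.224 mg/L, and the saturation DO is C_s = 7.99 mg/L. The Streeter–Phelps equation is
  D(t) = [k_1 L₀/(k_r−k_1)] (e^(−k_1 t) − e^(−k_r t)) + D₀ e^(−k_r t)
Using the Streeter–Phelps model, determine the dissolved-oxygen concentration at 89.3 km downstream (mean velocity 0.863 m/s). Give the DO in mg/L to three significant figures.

Travel time t = x/v = 89.3 km / (0.863 m/s) = 89300 m / 0.863 m/s = 103500 s = 1.198 d.
k_1 L₀/(k_r−k_1) = 0.304×44.0/(2.04−0.304) = 13.38/1.736 = 7.705 mg/L.
e^(−k_1 t) = e^(−0.304×1.198) = 0.6948; e^(−k_r t) = e^(−2.04×1.198) = 0.08688.
D = 7.705 × (0.6948 − 0.08688) + 0.224 × 0.08688 = 4.684 + 0.01946 = 4.704 mg/L.
DO = C_s − D = 7.99 − 4.704 = 3.286 mg/L.

DO ≈ 3.29 mg/L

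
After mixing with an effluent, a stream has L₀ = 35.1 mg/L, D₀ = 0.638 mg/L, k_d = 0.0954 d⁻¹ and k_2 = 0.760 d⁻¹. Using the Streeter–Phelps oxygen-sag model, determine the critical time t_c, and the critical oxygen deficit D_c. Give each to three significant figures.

With k_2/k_d = 7.966 and 1 − D₀(k_2−k_d)/(k_d L₀) = 0.8734,
t_c = ln(7.966 × 0.8734) / (0.760 − 0.0954) = ln(6.958) / 0.6646 = 1.940/0.6646 = 2.919 d.
D_c = (k_d/k_2) L₀ e^(−k_d t_c) = (0.0954/0.760) × 35.1 × e^(−0.0954×2.919) = 0.1255 × 35.1 × 0.7570 = 3.335 mg/L.

t_c ≈ 2.92 d; D_c ≈ 3.34 mg/L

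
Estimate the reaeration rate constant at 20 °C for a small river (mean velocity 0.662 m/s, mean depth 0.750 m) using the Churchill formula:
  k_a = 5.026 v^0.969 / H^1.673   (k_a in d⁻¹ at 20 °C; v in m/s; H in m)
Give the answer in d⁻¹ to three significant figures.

k_a ≈ 5.45 d⁻¹

k_a = 5.026 × 0.662^0.969 / 0.750^1.673 = 5.026 × 0.6705 / 0.6180 = 5.453 d⁻¹.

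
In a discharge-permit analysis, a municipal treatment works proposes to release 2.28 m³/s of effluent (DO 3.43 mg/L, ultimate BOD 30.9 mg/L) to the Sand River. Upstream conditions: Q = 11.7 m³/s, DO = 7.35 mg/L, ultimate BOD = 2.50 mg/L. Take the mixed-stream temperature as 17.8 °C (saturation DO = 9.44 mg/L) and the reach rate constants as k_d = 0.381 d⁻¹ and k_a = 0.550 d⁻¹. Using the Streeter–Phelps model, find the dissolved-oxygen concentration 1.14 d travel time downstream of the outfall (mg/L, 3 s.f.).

DO ≈ 6.16 mg/L

Mixed DO = (11.7×7.35 + 2.28×3.43)/(11.7+2.28) = 93.82/13.98 = 6.711 mg/L.
Mixed L₀ = (11.7×2.50 + 2.28×30.9)/(13.98) = 99.70/13.98 = 7.132 mg/L.
Initial deficit D₀ = C_s − DO₀ = 9.44 − 6.711 = 2.729 mg/L.
D(1.14) = [0.381×7.132/(0.550−0.381)](e^(−0.381×1.14) − e^(−0.550×1.14)) + 2.729 e^(−0.550×1.14)
= 16.08 × (0.6477 − 0.5342) + 2.729 × 0.5342 = 3.283 mg/L.
DO = 9.44 − 3.283 = 6.157 mg/L.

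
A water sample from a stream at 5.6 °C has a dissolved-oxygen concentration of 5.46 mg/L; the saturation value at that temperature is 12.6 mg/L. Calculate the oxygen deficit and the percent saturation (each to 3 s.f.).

D = C_s − C = 12.6 − 5.46 = 7.14 mg/L.
% saturation = 5.46/12.6 × 100 = 43.3 %.

D ≈ 7.14 mg/L; 43.3 % saturation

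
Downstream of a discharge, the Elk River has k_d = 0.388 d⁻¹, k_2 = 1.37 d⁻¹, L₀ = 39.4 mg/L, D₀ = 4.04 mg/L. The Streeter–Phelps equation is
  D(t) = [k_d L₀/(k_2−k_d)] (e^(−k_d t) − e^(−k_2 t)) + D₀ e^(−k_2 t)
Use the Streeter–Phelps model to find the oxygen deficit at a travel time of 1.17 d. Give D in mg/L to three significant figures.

D ≈ 7.57 mg/L

k_d L₀/(k_2−k_d) = 0.388×39.4/(1.37−0.388) = 15.29/0.9820 = 15.57 mg/L.
e^(−k_d t) = e^(−0.388×1.170) = 0.6351; e^(−k_2 t) = e^(−1.37×1.170) = 0.2013.
D = 15.57 × (0.6351 − 0.2013) + 4.04 × 0.2013 = 6.753 + 0.8133 = 7.566 mg/L.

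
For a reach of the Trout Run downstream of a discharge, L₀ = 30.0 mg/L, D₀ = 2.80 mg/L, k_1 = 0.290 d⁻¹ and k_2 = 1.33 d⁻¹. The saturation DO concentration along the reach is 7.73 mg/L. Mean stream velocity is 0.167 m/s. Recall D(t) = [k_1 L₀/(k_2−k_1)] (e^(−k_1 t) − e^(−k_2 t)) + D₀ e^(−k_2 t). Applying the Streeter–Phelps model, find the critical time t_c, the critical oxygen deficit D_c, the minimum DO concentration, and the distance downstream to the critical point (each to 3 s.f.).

With k_2/k_1 = 4.586 and 1 − D₀(k_2−k_1)/(k_1 L₀) = 0.6653,
t_c = ln(4.586 × 0.6653) / (1.33 − 0.290) = ln(3.051) / 1.040 = 1.116/1.040 = 1.073 d.
D_c = (k_1/k_2) L₀ e^(−k_1 t_c) = (0.290/1.33) × 30.0 × e^(−0.290×1.073) = 0.2180 × 30.0 × 0.7327 = 4.793 mg/L.
Minimum DO = C_s − D_c = 7.73 − 4.793 = 2.937 mg/L.
x_c = v t_c = 0.167 m/s × 1.073 d × 86400 s/d = 15480 m ≈ 15.5 km.

t_c ≈ 1.07 d; D_c ≈ 4.79 mg/L; min DO ≈ 2.94 mg/L; x_c ≈ 15.5 km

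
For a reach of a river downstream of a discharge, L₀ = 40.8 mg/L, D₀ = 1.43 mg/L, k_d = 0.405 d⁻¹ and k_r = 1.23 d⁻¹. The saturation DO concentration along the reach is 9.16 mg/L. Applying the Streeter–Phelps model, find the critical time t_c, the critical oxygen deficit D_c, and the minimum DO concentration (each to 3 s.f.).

t_c ≈ 1.26 d; D_c ≈ 8.08 mg/L; min DO ≈ 1.08 mg/L

With k_r/k_d = 3.037 and 1 − D₀(k_r−k_d)/(k_d L₀) = 0.9286,
t_c = ln(3.037 × 0.9286) / (1.23 − 0.405) = ln(2.820) / 0.8250 = 1.037/0.8250 = 1.257 d.
L(t_c) = L₀ e^(−k_d t_c) = 40.8 × 0.6011 = 24.53 mg/L, and at the critical point k_r D_c = k_d L, so D_c = (0.405/1.23) × 24.53 = 8.075 mg/L.
Minimum DO = C_s − D_c = 9.16 − 8.075 = 1.085 mg/L.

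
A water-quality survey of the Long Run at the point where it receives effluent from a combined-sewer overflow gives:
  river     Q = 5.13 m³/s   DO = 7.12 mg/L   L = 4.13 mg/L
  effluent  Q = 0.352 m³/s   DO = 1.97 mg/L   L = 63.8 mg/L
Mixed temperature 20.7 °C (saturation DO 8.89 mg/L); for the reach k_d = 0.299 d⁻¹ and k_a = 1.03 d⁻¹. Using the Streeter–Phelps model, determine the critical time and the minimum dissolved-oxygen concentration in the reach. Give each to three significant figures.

t_c ≈ 0.275 d; minimum DO ≈ 6.76 mg/L

Mixed DO = (5.13×7.12 + 0.352×1.97)/(5.13+0.352) = 37.22/5.482 = 6.789 mg/L.
Mixed L₀ = (5.13×4.13 + 0.352×63.8)/(5.482) = 43.64/5.482 = 7.961 mg/L.
Initial deficit D₀ = C_s − DO₀ = 8.89 − 6.789 = 2.101 mg/L.
t_c = (1/0.7310) ln[(1.03/0.299)(1 − 2.101×0.7310/(0.299×7.961))] = 1.368 × ln(1.223) = 0.2750 d.
D_c = (0.299/1.03) × 7.961 × e^(−0.299×0.2750) = 0.2903 × 7.961 × 0.9211 = 2.129 mg/L.
Minimum DO = 8.89 − 2.129 = 6.761 mg/L.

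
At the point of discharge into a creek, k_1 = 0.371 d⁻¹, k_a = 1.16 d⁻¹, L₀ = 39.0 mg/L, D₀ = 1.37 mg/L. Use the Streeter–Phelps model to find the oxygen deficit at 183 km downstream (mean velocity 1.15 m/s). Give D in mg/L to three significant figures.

D ≈ 7.26 mg/L

Travel time t = x/v = 183 km / (1.15 m/s) = 183000 m / 1.15 m/s = 159100 s = 1.842 d.
k_1 L₀/(k_a−k_1) = 0.371×39.0/(1.16−0.371) = 14.47/0.7890 = 18.34 mg/L.
e^(−k_1 t) = e^(−0.371×1.842) = 0.5049; e^(−k_a t) = e^(−1.16×1.842) = 0.1181.
D = 18.34 × (0.5049 − 0.1181) + 1.37 × 0.1181 = 7.095 + 0.1618 = 7.256 mg/L.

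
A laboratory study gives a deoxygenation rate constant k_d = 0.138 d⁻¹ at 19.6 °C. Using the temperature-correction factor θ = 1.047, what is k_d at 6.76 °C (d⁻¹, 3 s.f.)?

k_d ≈ 0.0765 d⁻¹

k_d(T₂) = k_d(T₁) · θ^(T₂−T₁) = 0.138 × 1.047^(6.76−19.6)
= 0.138 × 1.047^-12.8 = 0.138 × 0.5545 = 0.07652 d⁻¹.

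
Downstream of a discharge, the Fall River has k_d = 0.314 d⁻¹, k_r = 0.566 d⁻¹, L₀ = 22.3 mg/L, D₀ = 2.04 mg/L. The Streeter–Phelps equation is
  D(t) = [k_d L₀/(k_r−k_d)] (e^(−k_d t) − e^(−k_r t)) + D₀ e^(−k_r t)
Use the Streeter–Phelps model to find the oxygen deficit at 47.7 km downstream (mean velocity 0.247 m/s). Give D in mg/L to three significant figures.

Travel time t = x/v = 47.7 km / (0.247 m/s) = 47700 m / 0.247 m/s = 193100 s = 2.235 d.
k_d L₀/(k_r−k_d) = 0.314×22.3/(0.566−0.314) = 7.002/0.2520 = 27.79 mg/L.
e^(−k_d t) = e^(−0.314×2.235) = 0.4957; e^(−k_r t) = e^(−0.566×2.235) = 0.2822.
D = 27.79 × (0.4957 − 0.2822) + 2.04 × 0.2822 = 5.931 + 0.5757 = 6.507 mg/L.

D ≈ 6.51 mg/L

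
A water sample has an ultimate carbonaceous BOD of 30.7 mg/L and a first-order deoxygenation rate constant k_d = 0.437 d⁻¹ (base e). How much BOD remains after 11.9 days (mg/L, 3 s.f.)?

L ≈ 0.169 mg/L

L_t = L₀ e^(−k_d t) = 30.7 × e^(−0.437×11.9) = 30.7 × 0.005515 = 0.1693 mg/L.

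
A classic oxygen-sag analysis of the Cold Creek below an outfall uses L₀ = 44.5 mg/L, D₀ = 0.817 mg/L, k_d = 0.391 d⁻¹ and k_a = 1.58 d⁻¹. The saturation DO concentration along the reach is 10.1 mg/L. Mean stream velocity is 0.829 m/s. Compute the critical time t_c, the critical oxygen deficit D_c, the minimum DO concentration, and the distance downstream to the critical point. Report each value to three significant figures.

t_c = [1/(k_a−k_d)] ln[(k_a/k_d)(1 − D₀(k_a−k_d)/(k_d L₀))]
= [1/(1.58−0.391)] ln[(1.58/0.391)(1 − 0.817×1.189/(0.391×44.5))]
= (1/1.189) ln[4.041 × 0.9442] = 0.8410 × ln(3.815) = 0.8410 × 1.339 = 1.126 d.
L(t_c) = L₀ e^(−k_d t_c) = 44.5 × 0.6438 = 28.65 mg/L, and at the critical point k_a D_c = k_d L, so D_c = (0.391/1.58) × 28.65 = 7.090 mg/L.
Minimum DO = C_s − D_c = 10.1 − 7.090 = 3.010 mg/L.
x_c = v t_c = 0.829 m/s × 1.126 d × 86400 s/d = 80660 m ≈ 80.7 km.

t_c ≈ 1.13 d; D_c ≈ 7.09 mg/L; min DO ≈ 3.01 mg/L; x_c ≈ 80.7 km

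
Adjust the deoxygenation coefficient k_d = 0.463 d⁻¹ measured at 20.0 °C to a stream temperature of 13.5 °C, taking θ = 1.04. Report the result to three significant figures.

k_d(T₂) = k_d(T₁) · θ^(T₂−T₁) = 0.463 × 1.04^(13.5−20.0)
= 0.463 × 1.04^-6.50 = 0.463 × 0.7750 = 0.3588 d⁻¹.

k_d ≈ 0.359 d⁻¹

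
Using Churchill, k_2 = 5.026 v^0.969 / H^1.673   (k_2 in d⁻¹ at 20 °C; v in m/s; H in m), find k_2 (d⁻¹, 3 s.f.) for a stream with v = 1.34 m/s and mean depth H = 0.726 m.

k_2 ≈ 11.4 d⁻¹

k_2 = 5.026 × 1.34^0.969 / 0.726^1.673 = 5.026 × 1.328 / 0.5853 = 11.40 d⁻¹.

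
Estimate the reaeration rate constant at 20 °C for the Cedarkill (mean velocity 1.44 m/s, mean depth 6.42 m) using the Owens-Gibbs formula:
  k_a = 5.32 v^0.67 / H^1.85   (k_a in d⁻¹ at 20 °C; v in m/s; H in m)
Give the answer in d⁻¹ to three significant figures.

k_a = 5.32 × 1.44^0.67 / 6.42^1.85 = 5.32 × 1.277 / 31.18 = 0.2178 d⁻¹.

k_a ≈ 0.218 d⁻¹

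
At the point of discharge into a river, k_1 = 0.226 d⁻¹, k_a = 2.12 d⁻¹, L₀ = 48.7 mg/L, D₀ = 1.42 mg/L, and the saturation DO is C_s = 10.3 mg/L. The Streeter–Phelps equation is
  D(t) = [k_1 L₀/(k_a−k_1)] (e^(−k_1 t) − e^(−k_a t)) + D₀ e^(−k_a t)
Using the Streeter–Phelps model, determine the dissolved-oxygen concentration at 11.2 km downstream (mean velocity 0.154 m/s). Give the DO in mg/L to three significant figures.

DO ≈ 6.23 mg/L

Travel time t = x/v = 11.2 km / (0.154 m/s) = 11200 m / 0.154 m/s = 72730 s = 0.8418 d.
k_1 L₀/(k_a−k_1) = 0.226×48.7/(2.12−0.226) = 11.01/1.894 = 5.811 mg/L.
e^(−k_1 t) = e^(−0.226×0.8418) = 0.8268; e^(−k_a t) = e^(−2.12×0.8418) = 0.1679.
D = 5.811 × (0.8268 − 0.1679) + 1.42 × 0.1679 = 3.829 + 0.2384 = 4.067 mg/L.
DO = C_s − D = 10.3 − 4.067 = 6.233 mg/L.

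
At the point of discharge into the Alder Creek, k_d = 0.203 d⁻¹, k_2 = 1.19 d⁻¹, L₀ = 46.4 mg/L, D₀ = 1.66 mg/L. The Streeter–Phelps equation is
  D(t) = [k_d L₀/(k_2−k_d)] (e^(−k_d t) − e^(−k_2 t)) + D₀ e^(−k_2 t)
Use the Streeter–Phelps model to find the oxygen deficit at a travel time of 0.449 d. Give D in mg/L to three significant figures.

D ≈ 4.09 mg/L

k_d L₀/(k_2−k_d) = 0.203×46.4/(1.19−0.203) = 9.419/0.9870 = 9.543 mg/L.
e^(−k_d t) = e^(−0.203×0.4490) = 0.9129; e^(−k_2 t) = e^(−1.19×0.4490) = 0.5861.
D = 9.543 × (0.9129 − 0.5861) + 1.66 × 0.5861 = 3.119 + 0.9729 = 4.092 mg/L.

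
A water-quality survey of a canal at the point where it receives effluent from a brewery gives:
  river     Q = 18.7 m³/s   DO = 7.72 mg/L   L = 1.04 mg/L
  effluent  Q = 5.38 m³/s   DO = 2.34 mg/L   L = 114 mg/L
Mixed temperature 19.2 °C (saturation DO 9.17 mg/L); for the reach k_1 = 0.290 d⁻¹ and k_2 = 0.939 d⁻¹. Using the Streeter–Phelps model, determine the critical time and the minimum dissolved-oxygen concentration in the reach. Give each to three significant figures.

t_c ≈ 1.42 d; minimum DO ≈ 3.79 mg/L

Mixed DO = (18.7×7.72 + 5.38×2.34)/(18.7+5.38) = 157.0/24.08 = 6.518 mg/L.
Mixed L₀ = (18.7×1.04 + 5.38×114)/(24.08) = 632.8/24.08 = 26.28 mg/L.
Initial deficit D₀ = C_s − DO₀ = 9.17 − 6.518 = 2.652 mg/L.
t_c = (1/0.6490) ln[(0.939/0.290)(1 − 2.652×0.6490/(0.290×26.28))] = 1.541 × ln(2.507) = 1.416 d.
D_c = (0.290/0.939) × 26.28 × e^(−0.290×1.416) = 0.3088 × 26.28 × 0.6632 = 5.383 mg/L.
Minimum DO = 9.17 − 5.383 = 3.787 mg/L.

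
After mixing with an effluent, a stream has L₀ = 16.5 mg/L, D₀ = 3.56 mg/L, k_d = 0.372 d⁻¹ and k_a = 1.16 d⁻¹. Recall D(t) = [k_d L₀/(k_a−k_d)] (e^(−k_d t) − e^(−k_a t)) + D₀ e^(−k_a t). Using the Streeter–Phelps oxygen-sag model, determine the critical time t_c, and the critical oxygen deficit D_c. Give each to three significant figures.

At the critical point dD/dt = 0, so k_d L₀ e^(−k_d t) = k_a D. Substituting D(t) from the Streeter–Phelps equation and solving for t gives
t_c = ln[(k_a/k_d)(1 − D₀(k_a−k_d)/(k_d L₀))] / (k_a−k_d).
Here k_a−k_d = 0.7880 d⁻¹ and 1 − D₀(k_a−k_d)/(k_d L₀) = 1 − 3.56×0.7880/(0.372×16.5) = 0.5430, so
t_c = ln(3.118 × 0.5430) / 0.7880 = 0.5266 / 0.7880 = 0.6682 d.
D_c = (k_d/k_a) L₀ e^(−k_d t_c) = (0.372/1.16) × 16.5 × e^(−0.372×0.6682) = 0.3207 × 16.5 × 0.7799 = 4.127 mg/L.

t_c ≈ 0.668 d; D_c ≈ 4.13 mg/L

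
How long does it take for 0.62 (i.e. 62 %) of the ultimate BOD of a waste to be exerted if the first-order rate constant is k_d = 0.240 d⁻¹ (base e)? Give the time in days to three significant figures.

t ≈ 4.03 d

y/L₀ = 1 − e^(−k_d t) = 0.62 ⇒ e^(−k_d t) = 0.380
t = −ln(0.380) / 0.240 = 0.9676 / 0.240 = 4.032 d.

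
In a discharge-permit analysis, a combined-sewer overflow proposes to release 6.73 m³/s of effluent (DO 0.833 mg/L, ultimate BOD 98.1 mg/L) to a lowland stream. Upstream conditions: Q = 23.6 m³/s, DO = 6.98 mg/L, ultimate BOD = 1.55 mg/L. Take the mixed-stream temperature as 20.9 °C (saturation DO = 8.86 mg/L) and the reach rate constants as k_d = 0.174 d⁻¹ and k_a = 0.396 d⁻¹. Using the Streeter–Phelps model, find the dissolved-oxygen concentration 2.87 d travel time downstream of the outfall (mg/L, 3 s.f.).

Mixed DO = (23.6×6.98 + 6.73×0.833)/(23.6+6.73) = 170.3/30.33 = 5.616 mg/L.
Mixed L₀ = (23.6×1.55 + 6.73×98.1)/(30.33) = 696.8/30.33 = 22.97 mg/L.
Initial deficit D₀ = C_s − DO₀ = 8.86 − 5.616 = 3.244 mg/L.
D(2.87) = [0.174×22.97/(0.396−0.174)](e^(−0.174×2.87) − e^(−0.396×2.87)) + 3.244 e^(−0.396×2.87)
= 18.01 × (0.6069 − 0.3209) + 3.244 × 0.3209 = 6.190 mg/L.
DO = 8.86 − 6.190 = 2.670 mg/L.

DO ≈ 2.67 mg/L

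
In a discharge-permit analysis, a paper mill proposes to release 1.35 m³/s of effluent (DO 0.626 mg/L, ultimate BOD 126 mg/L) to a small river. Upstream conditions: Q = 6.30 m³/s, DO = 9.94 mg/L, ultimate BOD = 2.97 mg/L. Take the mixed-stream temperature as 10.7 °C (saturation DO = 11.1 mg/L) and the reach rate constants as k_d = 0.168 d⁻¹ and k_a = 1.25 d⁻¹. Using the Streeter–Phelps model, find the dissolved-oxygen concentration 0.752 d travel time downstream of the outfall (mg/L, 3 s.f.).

Mixed DO = (6.30×9.94 + 1.35×0.626)/(6.30+1.35) = 63.47/7.650 = 8.296 mg/L.
Mixed L₀ = (6.30×2.97 + 1.35×126)/(7.650) = 188.8/7.650 = 24.68 mg/L.
Initial deficit D₀ = C_s − DO₀ = 11.1 − 8.296 = 2.804 mg/L.
D(0.752) = [0.168×24.68/(1.25−0.168)](e^(−0.168×0.752) − e^(−1.25×0.752)) + 2.804 e^(−1.25×0.752)
= 3.832 × (0.8813 − 0.3906) + 2.804 × 0.3906 = 2.976 mg/L.
DO = 11.1 − 2.976 = 8.124 mg/L.

DO ≈ 8.12 mg/L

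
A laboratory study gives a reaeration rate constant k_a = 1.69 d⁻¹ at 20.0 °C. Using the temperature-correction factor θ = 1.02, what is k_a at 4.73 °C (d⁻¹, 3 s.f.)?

k_a ≈ 1.25 d⁻¹

k_a(T₂) = k_a(T₁) · θ^(T₂−T₁) = 1.69 × 1.02^(4.73−20.0)
= 1.69 × 1.02^-15.3 = 1.69 × 0.7391 = 1.249 d⁻¹.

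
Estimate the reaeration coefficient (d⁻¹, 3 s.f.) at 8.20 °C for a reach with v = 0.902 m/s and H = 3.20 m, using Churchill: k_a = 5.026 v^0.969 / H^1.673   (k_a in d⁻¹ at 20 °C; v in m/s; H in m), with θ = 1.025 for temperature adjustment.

k_a ≈ 0.485 d⁻¹

k_a(20) = 5.026 × 0.902^0.969 / 3.20^1.673 = 5.026 × 0.9049 / 7.000 = 0.6497 d⁻¹.
k_a(8.20) = 0.6497 × 1.025^(8.20−20) = 0.6497 × 0.7472 = 0.4855 d⁻¹.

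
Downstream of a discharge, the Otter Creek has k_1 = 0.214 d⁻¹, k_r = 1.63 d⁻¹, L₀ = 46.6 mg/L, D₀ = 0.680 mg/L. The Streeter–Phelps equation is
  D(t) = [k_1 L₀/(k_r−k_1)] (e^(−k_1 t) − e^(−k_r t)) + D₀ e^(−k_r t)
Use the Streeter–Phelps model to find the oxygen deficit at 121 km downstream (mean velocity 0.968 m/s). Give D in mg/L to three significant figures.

D ≈ 4.57 mg/L

Travel time t = x/v = 121 km / (0.968 m/s) = 121000 m / 0.968 m/s = 125000 s = 1.447 d.
k_1 L₀/(k_r−k_1) = 0.214×46.6/(1.63−0.214) = 9.972/1.416 = 7.043 mg/L.
e^(−k_1 t) = e^(−0.214×1.447) = 0.7337; e^(−k_r t) = e^(−1.63×1.447) = 0.09459.
D = 7.043 × (0.7337 − 0.09459) + 0.680 × 0.09459 = 4.501 + 0.06432 = 4.566 mg/L.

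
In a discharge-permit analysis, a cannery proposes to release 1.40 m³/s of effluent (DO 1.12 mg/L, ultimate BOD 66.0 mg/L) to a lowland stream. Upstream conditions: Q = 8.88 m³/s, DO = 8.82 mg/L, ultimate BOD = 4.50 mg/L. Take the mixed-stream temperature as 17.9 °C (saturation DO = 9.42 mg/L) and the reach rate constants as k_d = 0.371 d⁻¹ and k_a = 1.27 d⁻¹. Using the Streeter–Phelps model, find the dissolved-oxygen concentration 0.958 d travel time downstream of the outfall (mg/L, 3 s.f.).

Mixed DO = (8.88×8.82 + 1.40×1.12)/(8.88+1.40) = 79.89/10.28 = 7.771 mg/L.
Mixed L₀ = (8.88×4.50 + 1.40×66.0)/(10.28) = 132.4/10.28 = 12.88 mg/L.
Initial deficit D₀ = C_s − DO₀ = 9.42 − 7.771 = 1.649 mg/L.
D(0.958) = [0.371×12.88/(1.27−0.371)](e^(−0.371×0.958) − e^(−1.27×0.958)) + 1.649 e^(−1.27×0.958)
= 5.313 × (0.7009 − 0.2962) + 1.649 × 0.2962 = 2.639 mg/L.
DO = 9.42 − 2.639 = 6.781 mg/L.

DO ≈ 6.78 mg/L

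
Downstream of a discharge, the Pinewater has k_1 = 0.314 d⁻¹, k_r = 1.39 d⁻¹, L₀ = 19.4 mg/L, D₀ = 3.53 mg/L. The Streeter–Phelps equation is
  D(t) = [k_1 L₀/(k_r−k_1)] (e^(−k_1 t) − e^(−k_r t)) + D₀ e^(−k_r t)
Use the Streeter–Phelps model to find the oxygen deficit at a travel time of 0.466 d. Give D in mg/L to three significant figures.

k_1 L₀/(k_r−k_1) = 0.314×19.4/(1.39−0.314) = 6.092/1.076 = 5.661 mg/L.
e^(−k_1 t) = e^(−0.314×0.4660) = 0.8639; e^(−k_r t) = e^(−1.39×0.4660) = 0.5232.
D = 5.661 × (0.8639 − 0.5232) + 3.53 × 0.5232 = 1.929 + 1.847 = 3.776 mg/L.

D ≈ 3.78 mg/L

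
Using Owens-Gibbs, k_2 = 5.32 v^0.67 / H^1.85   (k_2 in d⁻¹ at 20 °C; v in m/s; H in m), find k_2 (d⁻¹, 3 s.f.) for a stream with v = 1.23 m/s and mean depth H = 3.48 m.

k_2 ≈ 0.608 d⁻¹

k_2 = 5.32 × 1.23^0.67 / 3.48^1.85 = 5.32 × 1.149 / 10.04 = 0.6085 d⁻¹.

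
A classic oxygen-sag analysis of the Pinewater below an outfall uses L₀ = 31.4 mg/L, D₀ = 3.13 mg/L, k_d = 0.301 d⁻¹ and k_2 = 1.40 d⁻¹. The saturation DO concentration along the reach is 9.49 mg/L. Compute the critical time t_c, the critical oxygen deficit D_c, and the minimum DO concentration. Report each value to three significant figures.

At the critical point dD/dt = 0, so k_d L₀ e^(−k_d t) = k_2 D. Substituting D(t) from the Streeter–Phelps equation and solving for t gives
t_c = ln[(k_2/k_d)(1 − D₀(k_2−k_d)/(k_d L₀))] / (k_2−k_d).
Here k_2−k_d = 1.099 d⁻¹ and 1 − D₀(k_2−k_d)/(k_d L₀) = 1 − 3.13×1.099/(0.301×31.4) = 0.6360, so
t_c = ln(4.651 × 0.6360) / 1.099 = 1.085 / 1.099 = 0.9869 d.
L(t_c) = L₀ e^(−k_d t_c) = 31.4 × 0.7430 = 23.33 mg/L, and at the critical point k_2 D_c = k_d L, so D_c = (0.301/1.40) × 23.33 = 5.016 mg/L.
Minimum DO = C_s − D_c = 9.49 − 5.016 = 4.474 mg/L.

t_c ≈ 0.987 d; D_c ≈ 5.02 mg/L; min DO ≈ 4.47 mg/L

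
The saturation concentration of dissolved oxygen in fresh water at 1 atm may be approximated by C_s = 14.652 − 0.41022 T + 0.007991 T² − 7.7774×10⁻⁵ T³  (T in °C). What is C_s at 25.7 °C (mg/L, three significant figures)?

C_s = 14.652 − 0.41022×25.7 + 0.007991×25.7² − 7.7774×10⁻⁵×25.7³ = 8.067 mg/L.

C_s ≈ 8.07 mg/L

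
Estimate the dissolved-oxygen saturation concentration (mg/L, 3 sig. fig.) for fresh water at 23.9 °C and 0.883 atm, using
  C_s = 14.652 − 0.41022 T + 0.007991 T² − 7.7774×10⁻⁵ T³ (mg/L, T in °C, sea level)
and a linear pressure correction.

C_s ≈ 7.37 mg/L

At sea level: C_s = 14.652 − 0.41022×23.9 + 0.007991×23.9² − 7.7774×10⁻⁵×23.9³ = 8.351 mg/L.
Pressure correction: C_s' = 8.351 × 0.883 = 7.374 mg/L.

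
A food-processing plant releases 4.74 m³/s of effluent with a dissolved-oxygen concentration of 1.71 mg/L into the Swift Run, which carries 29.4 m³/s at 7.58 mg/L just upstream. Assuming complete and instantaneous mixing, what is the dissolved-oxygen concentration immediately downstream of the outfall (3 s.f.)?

6.77 mg/L

Flow-weighted mixing: C = (Q_r C_r + Q_w C_w)/(Q_r + Q_w)
= (29.4×7.58 + 4.74×1.71)/(29.4 + 4.74) = 231.0/34.14 = 6.765 mg/L.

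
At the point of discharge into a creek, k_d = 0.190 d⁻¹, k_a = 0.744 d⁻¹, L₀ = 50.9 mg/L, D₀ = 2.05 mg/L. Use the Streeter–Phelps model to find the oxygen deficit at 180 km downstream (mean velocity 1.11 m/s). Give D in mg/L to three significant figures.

Travel time t = x/v = 180 km / (1.11 m/s) = 180000 m / 1.11 m/s = 162200 s = 1.877 d.
k_d L₀/(k_a−k_d) = 0.190×50.9/(0.744−0.190) = 9.671/0.5540 = 17.46 mg/L.
e^(−k_d t) = e^(−0.190×1.877) = 0.7000; e^(−k_a t) = e^(−0.744×1.877) = 0.2475.
D = 17.46 × (0.7000 − 0.2475) + 2.05 × 0.2475 = 7.900 + 0.5073 = 8.408 mg/L.

D ≈ 8.41 mg/L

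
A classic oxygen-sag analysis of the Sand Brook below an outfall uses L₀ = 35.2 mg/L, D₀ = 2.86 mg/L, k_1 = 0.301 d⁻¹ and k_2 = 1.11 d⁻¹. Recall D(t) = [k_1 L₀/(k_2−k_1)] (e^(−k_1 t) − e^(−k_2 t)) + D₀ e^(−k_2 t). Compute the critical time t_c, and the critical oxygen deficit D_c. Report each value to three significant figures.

t_c = [1/(k_2−k_1)] ln[(k_2/k_1)(1 − D₀(k_2−k_1)/(k_1 L₀))]
= [1/(1.11−0.301)] ln[(1.11/0.301)(1 − 2.86×0.8090/(0.301×35.2))]
= (1/0.8090) ln[3.688 × 0.7816] = 1.236 × ln(2.882) = 1.236 × 1.059 = 1.309 d.
D_c = (k_1/k_2) L₀ e^(−k_1 t_c) = (0.301/1.11) × 35.2 × e^(−0.301×1.309) = 0.2712 × 35.2 × 0.6744 = 6.438 mg/L.

t_c ≈ 1.31 d; D_c ≈ 6.44 mg/L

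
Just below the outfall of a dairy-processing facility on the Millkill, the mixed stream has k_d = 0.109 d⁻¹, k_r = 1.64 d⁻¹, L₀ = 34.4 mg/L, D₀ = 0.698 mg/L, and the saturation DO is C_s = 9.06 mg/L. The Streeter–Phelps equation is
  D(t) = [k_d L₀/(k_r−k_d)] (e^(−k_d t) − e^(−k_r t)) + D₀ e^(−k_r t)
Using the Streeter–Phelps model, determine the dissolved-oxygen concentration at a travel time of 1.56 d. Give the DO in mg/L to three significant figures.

DO ≈ 7.13 mg/L

k_d L₀/(k_r−k_d) = 0.109×34.4/(1.64−0.109) = 3.750/1.531 = 2.449 mg/L.
e^(−k_d t) = e^(−0.109×1.560) = 0.8436; e^(−k_r t) = e^(−1.64×1.560) = 0.07743.
D = 2.449 × (0.8436 − 0.07743) + 0.698 × 0.07743 = 1.877 + 0.05405 = 1.931 mg/L.
DO = C_s − D = 9.06 − 1.931 = 7.129 mg/L.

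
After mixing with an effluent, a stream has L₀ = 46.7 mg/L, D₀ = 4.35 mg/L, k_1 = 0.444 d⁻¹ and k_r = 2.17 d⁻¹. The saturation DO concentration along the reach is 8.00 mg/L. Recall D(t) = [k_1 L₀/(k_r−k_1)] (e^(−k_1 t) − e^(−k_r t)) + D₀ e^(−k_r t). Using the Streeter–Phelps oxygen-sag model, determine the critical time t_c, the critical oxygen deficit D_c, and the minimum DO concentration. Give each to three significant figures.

With k_r/k_1 = 4.887 and 1 − D₀(k_r−k_1)/(k_1 L₀) = 0.6379,
t_c = ln(4.887 × 0.6379) / (2.17 − 0.444) = ln(3.118) / 1.726 = 1.137/1.726 = 0.6588 d.
D_c = (k_1/k_r) L₀ e^(−k_1 t_c) = (0.444/2.17) × 46.7 × e^(−0.444×0.6588) = 0.2046 × 46.7 × 0.7464 = 7.132 mg/L.
Minimum DO = C_s − D_c = 8.00 − 7.132 = 0.8681 mg/L.

t_c ≈ 0.659 d; D_c ≈ 7.13 mg/L; min DO ≈ 0.868 mg/L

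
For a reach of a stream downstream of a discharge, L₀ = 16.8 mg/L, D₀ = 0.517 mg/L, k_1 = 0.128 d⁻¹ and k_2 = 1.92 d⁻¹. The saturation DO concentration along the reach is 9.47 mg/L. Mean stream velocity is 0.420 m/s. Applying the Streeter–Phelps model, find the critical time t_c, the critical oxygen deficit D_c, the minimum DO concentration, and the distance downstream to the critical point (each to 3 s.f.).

t_c ≈ 1.20 d; D_c ≈ 0.961 mg/L; min DO ≈ 8.51 mg/L; x_c ≈ 43.4 km

At the critical point dD/dt = 0, so k_1 L₀ e^(−k_1 t) = k_2 D. Substituting D(t) from the Streeter–Phelps equation and solving for t gives
t_c = ln[(k_2/k_1)(1 − D₀(k_2−k_1)/(k_1 L₀))] / (k_2−k_1).
Here k_2−k_1 = 1.792 d⁻¹ and 1 − D₀(k_2−k_1)/(k_1 L₀) = 1 − 0.517×1.792/(0.128×16.8) = 0.5692, so
t_c = ln(15.00 × 0.5692) / 1.792 = 2.144 / 1.792 = 1.197 d.
D_c = (k_1/k_2) L₀ e^(−k_1 t_c) = (0.128/1.92) × 16.8 × e^(−0.128×1.197) = 0.06667 × 16.8 × 0.8580 = 0.9609 mg/L.
Minimum DO = C_s − D_c = 9.47 − 0.9609 = 8.509 mg/L.
x_c = v t_c = 0.420 m/s × 1.197 d × 86400 s/d = 43430 m ≈ 43.4 km.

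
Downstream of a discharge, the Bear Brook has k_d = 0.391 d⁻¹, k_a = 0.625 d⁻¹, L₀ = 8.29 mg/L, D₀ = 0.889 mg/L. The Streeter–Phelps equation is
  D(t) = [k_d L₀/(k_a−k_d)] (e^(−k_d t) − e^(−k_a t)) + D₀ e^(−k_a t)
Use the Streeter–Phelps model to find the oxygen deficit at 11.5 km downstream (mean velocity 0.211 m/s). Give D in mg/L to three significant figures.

D ≈ 2.08 mg/L

Travel time t = x/v = 11.5 km / (0.211 m/s) = 11500 m / 0.211 m/s = 54500 s = 0.6308 d.
k_d L₀/(k_a−k_d) = 0.391×8.29/(0.625−0.391) = 3.241/0.2340 = 13.85 mg/L.
e^(−k_d t) = e^(−0.391×0.6308) = 0.7814; e^(−k_a t) = e^(−0.625×0.6308) = 0.6742.
D = 13.85 × (0.7814 − 0.6742) + 0.889 × 0.6742 = 1.485 + 0.5993 = 2.085 mg/L.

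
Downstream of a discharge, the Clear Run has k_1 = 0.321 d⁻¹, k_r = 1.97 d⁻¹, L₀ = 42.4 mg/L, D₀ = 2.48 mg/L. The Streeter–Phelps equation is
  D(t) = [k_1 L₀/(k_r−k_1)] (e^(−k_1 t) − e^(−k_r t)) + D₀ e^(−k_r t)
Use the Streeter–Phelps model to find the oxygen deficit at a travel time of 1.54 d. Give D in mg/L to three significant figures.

D ≈ 4.76 mg/L

k_1 L₀/(k_r−k_1) = 0.321×42.4/(1.97−0.321) = 13.61/1.649 = 8.254 mg/L.
e^(−k_1 t) = e^(−0.321×1.540) = 0.6100; e^(−k_r t) = e^(−1.97×1.540) = 0.04813.
D = 8.254 × (0.6100 − 0.04813) + 2.48 × 0.04813 = 4.637 + 0.1194 = 4.757 mg/L.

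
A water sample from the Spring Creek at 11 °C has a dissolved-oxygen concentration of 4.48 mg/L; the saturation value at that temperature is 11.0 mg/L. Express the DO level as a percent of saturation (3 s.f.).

40.7 % saturation

% saturation = C/C_s × 100 = 4.48/11.0 × 100 = 40.7 %.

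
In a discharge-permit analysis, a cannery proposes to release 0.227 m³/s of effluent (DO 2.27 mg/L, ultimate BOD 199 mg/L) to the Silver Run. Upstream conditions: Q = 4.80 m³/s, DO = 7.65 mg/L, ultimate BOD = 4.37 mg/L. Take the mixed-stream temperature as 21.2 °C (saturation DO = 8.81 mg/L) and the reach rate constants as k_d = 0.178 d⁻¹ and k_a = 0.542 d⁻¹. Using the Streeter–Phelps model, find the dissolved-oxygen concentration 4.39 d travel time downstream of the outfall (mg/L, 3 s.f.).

DO ≈ 6.33 mg/L

Mixed DO = (4.80×7.65 + 0.227×2.27)/(4.80+0.227) = 37.24/5.027 = 7.407 mg/L.
Mixed L₀ = (4.80×4.37 + 0.227×199)/(5.027) = 66.15/5.027 = 13.16 mg/L.
Initial deficit D₀ = C_s − DO₀ = 8.81 − 7.407 = 1.403 mg/L.
D(4.39) = [0.178×13.16/(0.542−0.178)](e^(−0.178×4.39) − e^(−0.542×4.39)) + 1.403 e^(−0.542×4.39)
= 6.435 × (0.4578 − 0.09261) + 1.403 × 0.09261 = 2.480 mg/L.
DO = 8.81 − 2.480 = 6.330 mg/L.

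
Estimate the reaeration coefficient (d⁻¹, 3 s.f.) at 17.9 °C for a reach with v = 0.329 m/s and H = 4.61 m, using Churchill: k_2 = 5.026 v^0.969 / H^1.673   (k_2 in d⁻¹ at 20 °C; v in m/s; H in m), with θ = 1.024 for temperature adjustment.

k_2(20) = 5.026 × 0.329^0.969 / 4.61^1.673 = 5.026 × 0.3405 / 12.89 = 0.1327 d⁻¹.
k_2(17.9) = 0.1327 × 1.024^(17.9−20) = 0.1327 × 0.9514 = 0.1263 d⁻¹.

k_2 ≈ 0.126 d⁻¹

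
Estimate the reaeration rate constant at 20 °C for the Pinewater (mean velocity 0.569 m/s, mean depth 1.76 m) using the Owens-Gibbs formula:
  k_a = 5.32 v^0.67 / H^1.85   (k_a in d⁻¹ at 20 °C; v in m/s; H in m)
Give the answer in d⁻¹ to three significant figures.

k_a = 5.32 × 0.569^0.67 / 1.76^1.85 = 5.32 × 0.6854 / 2.846 = 1.281 d⁻¹.

k_a ≈ 1.28 d⁻¹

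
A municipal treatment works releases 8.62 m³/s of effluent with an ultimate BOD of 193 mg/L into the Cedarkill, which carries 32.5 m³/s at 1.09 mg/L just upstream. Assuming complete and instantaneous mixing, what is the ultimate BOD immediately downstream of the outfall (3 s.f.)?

41.3 mg/L

Flow-weighted mixing: C = (Q_r C_r + Q_w C_w)/(Q_r + Q_w)
= (32.5×1.09 + 8.62×193)/(32.5 + 8.62) = 1699/41.12 = 41.32 mg/L.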